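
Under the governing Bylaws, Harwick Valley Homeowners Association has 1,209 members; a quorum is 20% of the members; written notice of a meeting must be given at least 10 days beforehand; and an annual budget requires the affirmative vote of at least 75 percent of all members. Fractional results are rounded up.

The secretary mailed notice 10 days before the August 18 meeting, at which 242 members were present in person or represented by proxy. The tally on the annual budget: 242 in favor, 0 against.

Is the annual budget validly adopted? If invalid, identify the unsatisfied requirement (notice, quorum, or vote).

Notice: 10 days given; 10 required. Satisfied.
Quorum: 20% of 1,209 = 241.80, rounded up to 242; 242 present. Satisfied.
Vote: requires three-fourths of all members (1,209); 3/4 of 1209 = 906.75, rounded up to 907, so 907 needed; 242 in favor. Not satisfied.

Invalid — vote requirement not satisfied.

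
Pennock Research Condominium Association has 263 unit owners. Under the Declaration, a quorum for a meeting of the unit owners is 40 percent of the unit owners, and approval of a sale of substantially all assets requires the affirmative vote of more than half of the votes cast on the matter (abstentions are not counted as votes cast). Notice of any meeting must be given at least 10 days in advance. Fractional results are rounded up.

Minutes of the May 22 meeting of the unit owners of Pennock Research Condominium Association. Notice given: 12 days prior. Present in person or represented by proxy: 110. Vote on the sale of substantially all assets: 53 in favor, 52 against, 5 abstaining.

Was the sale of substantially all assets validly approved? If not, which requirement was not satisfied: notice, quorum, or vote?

Valid — all requirements satisfied.

Notice: 12 days given; 10 required. Satisfied.
Quorum: 40% of 263 = 105.20, rounded up to 106; 110 present. Satisfied.
Vote: requires a majority of the votes cast (110 − 5 abstaining = 105); a majority of 105 is 53, so 53 needed; 53 in favor. Satisfied.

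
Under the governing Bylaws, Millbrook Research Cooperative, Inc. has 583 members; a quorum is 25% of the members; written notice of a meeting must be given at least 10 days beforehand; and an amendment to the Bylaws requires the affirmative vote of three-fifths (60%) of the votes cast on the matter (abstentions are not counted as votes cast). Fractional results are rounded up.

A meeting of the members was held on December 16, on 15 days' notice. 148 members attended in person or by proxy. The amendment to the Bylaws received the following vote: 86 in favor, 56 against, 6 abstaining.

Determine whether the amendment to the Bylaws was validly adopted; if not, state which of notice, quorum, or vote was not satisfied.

Valid — all requirements satisfied.

Notice: 15 days given; 10 required. Satisfied.
Quorum: 25% of 583 = 145.75, rounded up to 146; 148 present. Satisfied.
Vote: requires three-fifths of the votes cast (148 − 6 abstaining = 142); 3/5 of 142 = 85.20, rounded up to 86, so 86 needed; 86 in favor. Satisfied.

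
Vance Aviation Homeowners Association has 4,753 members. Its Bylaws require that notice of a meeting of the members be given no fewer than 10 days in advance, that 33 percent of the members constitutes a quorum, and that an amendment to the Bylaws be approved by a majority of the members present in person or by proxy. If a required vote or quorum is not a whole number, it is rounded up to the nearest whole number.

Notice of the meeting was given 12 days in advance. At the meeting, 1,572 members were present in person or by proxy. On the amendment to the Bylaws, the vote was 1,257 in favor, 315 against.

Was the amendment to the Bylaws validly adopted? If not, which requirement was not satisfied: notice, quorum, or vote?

Valid — all requirements satisfied.

Notice: 12 days given; 10 required. Satisfied.
Quorum: 33% of 4,753 = 1,568.49, rounded up to 1,569; 1,572 present. Satisfied.
Vote: requires a majority of those present (1,572); a majority of 1572 is 787, so 787 needed; 1,257 in favor. Satisfied.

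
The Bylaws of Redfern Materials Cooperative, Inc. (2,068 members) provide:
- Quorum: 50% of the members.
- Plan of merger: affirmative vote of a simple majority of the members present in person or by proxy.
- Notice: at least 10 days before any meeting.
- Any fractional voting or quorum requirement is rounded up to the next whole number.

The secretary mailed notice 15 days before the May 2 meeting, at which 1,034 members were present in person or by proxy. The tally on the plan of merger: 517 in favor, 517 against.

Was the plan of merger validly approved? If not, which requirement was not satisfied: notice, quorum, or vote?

Notice: 15 days given; 10 required. Satisfied.
Quorum: 50% of 2,068 = 1,034; 1,034 present. Satisfied.
Vote: requires a majority of those present (1,034); a majority of 1034 is 518, so 518 needed; 517 in favor. Not satisfied.

Invalid — vote requirement not satisfied.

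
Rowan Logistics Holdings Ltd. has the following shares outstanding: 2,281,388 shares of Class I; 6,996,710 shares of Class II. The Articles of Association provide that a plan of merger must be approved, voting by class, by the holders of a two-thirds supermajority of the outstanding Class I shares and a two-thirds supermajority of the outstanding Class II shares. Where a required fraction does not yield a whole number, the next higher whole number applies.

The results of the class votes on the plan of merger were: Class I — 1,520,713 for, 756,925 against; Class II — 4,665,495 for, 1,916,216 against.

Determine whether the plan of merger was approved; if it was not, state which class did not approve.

Not approved — the Class I shares did not give the required vote.

Class I: 2/3 of 2281388 = 1520925.33, rounded up to 1520926; 1,520,926 required, 1,520,713 in favor — not approved.
Class II: 2/3 of 6996710 = 4664473.33, rounded up to 4664474; 4,664,474 required, 4,665,495 in favor — approved.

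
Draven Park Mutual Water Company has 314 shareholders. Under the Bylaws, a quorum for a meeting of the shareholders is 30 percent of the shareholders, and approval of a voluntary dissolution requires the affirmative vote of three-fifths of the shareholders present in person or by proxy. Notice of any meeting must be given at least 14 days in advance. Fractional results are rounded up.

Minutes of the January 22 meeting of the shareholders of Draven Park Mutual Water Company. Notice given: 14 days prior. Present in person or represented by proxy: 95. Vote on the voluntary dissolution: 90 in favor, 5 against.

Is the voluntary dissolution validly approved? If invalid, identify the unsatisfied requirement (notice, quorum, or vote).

Valid — all requirements satisfied.

Notice: 14 days given; 14 required. Satisfied.
Quorum: 30% of 314 = 94.20, rounded up to 95; 95 present. Satisfied.
Vote: requires three-fifths of those present (95); 3/5 of 95 = 57, so 57 needed; 90 in favor. Satisfied.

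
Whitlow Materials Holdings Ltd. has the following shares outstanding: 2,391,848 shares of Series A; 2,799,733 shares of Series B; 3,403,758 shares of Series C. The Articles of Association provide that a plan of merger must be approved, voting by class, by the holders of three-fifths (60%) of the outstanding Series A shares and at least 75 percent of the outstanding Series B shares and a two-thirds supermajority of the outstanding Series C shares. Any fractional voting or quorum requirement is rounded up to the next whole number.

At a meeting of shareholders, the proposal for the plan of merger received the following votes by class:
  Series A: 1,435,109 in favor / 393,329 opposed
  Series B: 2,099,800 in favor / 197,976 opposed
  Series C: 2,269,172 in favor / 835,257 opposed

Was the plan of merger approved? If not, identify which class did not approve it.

Series A: 3/5 of 2391848 = 1435108.80, rounded up to 1435109; 1,435,109 required, 1,435,109 in favor — approved.
Series B: 3/4 of 2799733 = 2099799.75, rounded up to 2099800; 2,099,800 required, 2,099,800 in favor — approved.
Series C: 2/3 of 3403758 = 2269172; 2,269,172 required, 2,269,172 in favor — approved.

Approved — every class gave the required vote.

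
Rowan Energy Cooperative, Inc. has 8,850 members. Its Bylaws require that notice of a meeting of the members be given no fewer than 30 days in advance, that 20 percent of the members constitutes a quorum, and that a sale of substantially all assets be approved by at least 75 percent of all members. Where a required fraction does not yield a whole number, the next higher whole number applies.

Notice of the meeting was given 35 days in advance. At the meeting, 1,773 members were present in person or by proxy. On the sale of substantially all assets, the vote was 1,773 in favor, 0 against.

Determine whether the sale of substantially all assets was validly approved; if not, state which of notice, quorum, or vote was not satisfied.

Notice: 35 days given; 30 required. Satisfied.
Quorum: 20% of 8,850 = 1,770; 1,773 present. Satisfied.
Vote: requires three-fourths of all members (8,850); 3/4 of 8850 = 6637.50, rounded up to 6638, so 6,638 needed; 1,773 in favor. Not satisfied.

Invalid — vote requirement not satisfied.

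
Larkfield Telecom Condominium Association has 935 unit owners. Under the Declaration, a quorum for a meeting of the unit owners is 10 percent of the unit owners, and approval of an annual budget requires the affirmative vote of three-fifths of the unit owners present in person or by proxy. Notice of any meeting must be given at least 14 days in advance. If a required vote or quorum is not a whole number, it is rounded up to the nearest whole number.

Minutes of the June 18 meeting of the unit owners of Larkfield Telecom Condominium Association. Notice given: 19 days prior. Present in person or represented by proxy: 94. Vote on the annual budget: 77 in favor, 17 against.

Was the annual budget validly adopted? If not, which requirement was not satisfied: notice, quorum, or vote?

Valid — all requirements satisfied.

Notice: 19 days given; 14 required. Satisfied.
Quorum: 10% of 935 = 93.50, rounded up to 94; 94 present. Satisfied.
Vote: requires three-fifths of those present (94); 3/5 of 94 = 56.40, rounded up to 57, so 57 needed; 77 in favor. Satisfied.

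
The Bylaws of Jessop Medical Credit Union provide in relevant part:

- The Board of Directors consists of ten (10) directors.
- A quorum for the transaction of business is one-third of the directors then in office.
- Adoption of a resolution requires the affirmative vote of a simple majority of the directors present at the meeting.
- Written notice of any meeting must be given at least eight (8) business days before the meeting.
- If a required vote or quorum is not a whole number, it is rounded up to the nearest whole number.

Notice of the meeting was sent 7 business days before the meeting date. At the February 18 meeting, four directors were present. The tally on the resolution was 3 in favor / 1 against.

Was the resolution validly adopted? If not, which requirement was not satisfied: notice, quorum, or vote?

Invalid — notice requirement not satisfied.

Notice: 7 business days given; 8 required (7 < 8). Not satisfied.
Quorum: 4 present; quorum is 4. Satisfied.
Vote: the resolution requires a majority of the directors present (4). A majority of 4 is 3, so 3 affirmative votes are needed; 3 voted in favor. Satisfied.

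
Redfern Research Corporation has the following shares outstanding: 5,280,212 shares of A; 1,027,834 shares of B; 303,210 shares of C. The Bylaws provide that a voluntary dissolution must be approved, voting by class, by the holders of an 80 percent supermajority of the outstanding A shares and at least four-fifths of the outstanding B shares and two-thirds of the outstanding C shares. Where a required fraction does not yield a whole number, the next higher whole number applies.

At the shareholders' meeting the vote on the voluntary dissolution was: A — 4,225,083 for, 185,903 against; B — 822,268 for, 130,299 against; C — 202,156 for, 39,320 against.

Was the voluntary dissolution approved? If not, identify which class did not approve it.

A: 4/5 of 5280212 = 4224169.60, rounded up to 4224170; 4,224,170 required, 4,225,083 in favor — approved.
B: 4/5 of 1027834 = 822267.20, rounded up to 822268; 822,268 required, 822,268 in favor — approved.
C: 2/3 of 303210 = 202140; 202,140 required, 202,156 in favor — approved.

Approved — every class gave the required vote.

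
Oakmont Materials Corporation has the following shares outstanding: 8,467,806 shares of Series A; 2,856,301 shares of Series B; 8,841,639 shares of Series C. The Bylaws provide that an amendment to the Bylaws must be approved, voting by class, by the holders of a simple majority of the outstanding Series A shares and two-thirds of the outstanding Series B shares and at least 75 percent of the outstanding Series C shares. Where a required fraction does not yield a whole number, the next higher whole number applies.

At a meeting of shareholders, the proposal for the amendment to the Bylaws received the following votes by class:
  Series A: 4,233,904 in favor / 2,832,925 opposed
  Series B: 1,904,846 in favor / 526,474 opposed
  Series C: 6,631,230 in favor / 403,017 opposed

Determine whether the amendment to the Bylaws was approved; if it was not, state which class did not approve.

Series A: a majority of 8467806 is 4233904; 4,233,904 required, 4,233,904 in favor — approved.
Series B: 2/3 of 2856301 = 1904200.67, rounded up to 1904201; 1,904,201 required, 1,904,846 in favor — approved.
Series C: 3/4 of 8841639 = 6631229.25, rounded up to 6631230; 6,631,230 required, 6,631,230 in favor — approved.

Approved — every class gave the required vote.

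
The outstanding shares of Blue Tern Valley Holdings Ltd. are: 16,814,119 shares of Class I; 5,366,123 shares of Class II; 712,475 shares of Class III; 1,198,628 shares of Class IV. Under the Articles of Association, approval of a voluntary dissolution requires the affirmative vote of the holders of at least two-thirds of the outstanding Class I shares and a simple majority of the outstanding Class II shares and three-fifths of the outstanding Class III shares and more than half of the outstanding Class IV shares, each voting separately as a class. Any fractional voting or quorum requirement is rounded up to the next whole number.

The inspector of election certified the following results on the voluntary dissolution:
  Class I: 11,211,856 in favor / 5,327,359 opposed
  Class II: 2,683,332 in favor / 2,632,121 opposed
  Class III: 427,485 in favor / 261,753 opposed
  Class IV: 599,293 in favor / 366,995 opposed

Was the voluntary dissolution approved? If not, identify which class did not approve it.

Class I: 2/3 of 16814119 = 11209412.67, rounded up to 11209413; 11,209,413 required, 11,211,856 in favor — approved.
Class II: a majority of 5366123 is 2683062; 2,683,062 required, 2,683,332 in favor — approved.
Class III: 3/5 of 712475 = 427485; 427,485 required, 427,485 in favor — approved.
Class IV: a majority of 1198628 is 599315; 599,315 required, 599,293 in favor — not approved.

Not approved — the Class IV shares did not give the required vote.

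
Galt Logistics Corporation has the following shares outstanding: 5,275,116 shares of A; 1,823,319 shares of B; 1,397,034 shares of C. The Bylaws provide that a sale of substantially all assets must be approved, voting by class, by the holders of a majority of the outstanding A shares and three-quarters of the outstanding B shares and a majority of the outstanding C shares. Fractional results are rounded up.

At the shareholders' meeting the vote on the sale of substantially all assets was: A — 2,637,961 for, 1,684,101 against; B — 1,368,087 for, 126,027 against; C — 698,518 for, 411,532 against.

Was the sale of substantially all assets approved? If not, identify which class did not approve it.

Approved — every class gave the required vote.

A: a majority of 5275116 is 2637559; 2,637,559 required, 2,637,961 in favor — approved.
B: 3/4 of 1823319 = 1367489.25, rounded up to 1367490; 1,367,490 required, 1,368,087 in favor — approved.
C: a majority of 1397034 is 698518; 698,518 required, 698,518 in favor — approved.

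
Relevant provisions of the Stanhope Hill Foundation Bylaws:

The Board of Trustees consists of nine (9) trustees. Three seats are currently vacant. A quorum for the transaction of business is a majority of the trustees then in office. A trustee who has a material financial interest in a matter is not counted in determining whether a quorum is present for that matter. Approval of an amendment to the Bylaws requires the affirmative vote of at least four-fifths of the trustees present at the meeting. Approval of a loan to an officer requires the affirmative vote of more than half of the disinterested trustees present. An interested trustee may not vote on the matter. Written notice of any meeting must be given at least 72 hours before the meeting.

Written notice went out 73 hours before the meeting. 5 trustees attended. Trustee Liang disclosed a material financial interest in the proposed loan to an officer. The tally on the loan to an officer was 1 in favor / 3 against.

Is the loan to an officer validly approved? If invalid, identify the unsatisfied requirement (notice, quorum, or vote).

Invalid — vote requirement not satisfied.

Notice: 73 hours given; 72 required (73 ≥ 72). Satisfied.
Quorum: 5 present, but the 1 interested trustee does not count, leaving 4. Quorum is 4. Satisfied.
Vote: the loan to an officer requires a majority of the disinterested trustees present (5 − 1 = 4). A majority of 4 is 3, so 3 affirmative votes are needed; 1 voted in favor. Not satisfied.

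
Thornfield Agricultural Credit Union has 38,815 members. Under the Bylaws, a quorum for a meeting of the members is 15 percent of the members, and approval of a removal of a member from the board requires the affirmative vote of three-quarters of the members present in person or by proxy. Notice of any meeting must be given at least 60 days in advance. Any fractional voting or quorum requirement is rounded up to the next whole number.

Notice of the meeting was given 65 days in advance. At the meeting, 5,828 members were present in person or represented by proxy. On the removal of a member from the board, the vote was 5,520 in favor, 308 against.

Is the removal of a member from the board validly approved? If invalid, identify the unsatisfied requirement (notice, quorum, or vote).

Valid — all requirements satisfied.

Notice: 65 days given; 60 required. Satisfied.
Quorum: 15% of 38,815 = 5,822.25, rounded up to 5,823; 5,828 present. Satisfied.
Vote: requires three-fourths of those present (5,828); 3/4 of 5828 = 4371, so 4,371 needed; 5,520 in favor. Satisfied.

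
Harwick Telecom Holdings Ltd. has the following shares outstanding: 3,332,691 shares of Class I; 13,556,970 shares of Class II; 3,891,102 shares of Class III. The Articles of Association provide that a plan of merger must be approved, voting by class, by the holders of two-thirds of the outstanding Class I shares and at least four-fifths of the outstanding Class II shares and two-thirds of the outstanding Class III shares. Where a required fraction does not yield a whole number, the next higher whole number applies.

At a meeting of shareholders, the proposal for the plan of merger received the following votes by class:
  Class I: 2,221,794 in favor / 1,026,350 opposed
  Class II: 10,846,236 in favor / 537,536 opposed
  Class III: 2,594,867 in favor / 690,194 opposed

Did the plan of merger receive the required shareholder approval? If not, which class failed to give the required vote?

Class I: 2/3 of 3332691 = 2221794; 2,221,794 required, 2,221,794 in favor — approved.
Class II: 4/5 of 13556970 = 10845576; 10,845,576 required, 10,846,236 in favor — approved.
Class III: 2/3 of 3891102 = 2594068; 2,594,068 required, 2,594,867 in favor — approved.

Approved — every class gave the required vote.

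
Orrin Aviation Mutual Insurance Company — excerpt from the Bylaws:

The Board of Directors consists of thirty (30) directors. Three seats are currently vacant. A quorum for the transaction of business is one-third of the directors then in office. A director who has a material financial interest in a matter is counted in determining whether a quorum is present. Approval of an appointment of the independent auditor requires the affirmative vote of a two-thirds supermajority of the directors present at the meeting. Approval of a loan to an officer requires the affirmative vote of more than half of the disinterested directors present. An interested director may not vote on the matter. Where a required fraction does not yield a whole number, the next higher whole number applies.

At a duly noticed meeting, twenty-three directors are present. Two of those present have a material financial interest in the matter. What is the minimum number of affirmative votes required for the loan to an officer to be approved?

11

The loan to an officer requires a majority of the disinterested directors present (23 − 2 = 21).
A majority of 21 is 11.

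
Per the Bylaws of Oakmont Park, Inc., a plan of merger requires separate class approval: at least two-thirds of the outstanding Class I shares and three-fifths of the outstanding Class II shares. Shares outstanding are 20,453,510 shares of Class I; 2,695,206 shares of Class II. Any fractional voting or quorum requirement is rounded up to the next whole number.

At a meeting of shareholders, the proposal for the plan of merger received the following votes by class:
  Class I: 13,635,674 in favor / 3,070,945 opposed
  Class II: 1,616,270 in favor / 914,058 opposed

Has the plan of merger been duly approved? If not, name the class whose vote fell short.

Not approved — the Class II shares did not give the required vote.

Class I: 2/3 of 20453510 = 13635673.33, rounded up to 13635674; 13,635,674 required, 13,635,674 in favor — approved.
Class II: 3/5 of 2695206 = 1617123.60, rounded up to 1617124; 1,617,124 required, 1,616,270 in favor — not approved.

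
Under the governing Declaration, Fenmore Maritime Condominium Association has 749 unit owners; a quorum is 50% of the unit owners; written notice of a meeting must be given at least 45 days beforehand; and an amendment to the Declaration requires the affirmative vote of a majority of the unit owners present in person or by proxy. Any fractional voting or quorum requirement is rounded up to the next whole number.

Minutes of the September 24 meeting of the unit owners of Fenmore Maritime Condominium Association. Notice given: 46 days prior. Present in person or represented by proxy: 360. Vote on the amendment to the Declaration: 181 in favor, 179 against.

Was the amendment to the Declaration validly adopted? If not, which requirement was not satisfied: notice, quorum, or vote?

Notice: 46 days given; 45 required. Satisfied.
Quorum: 50% of 749 = 374.50, rounded up to 375; 360 present. Not satisfied.
Vote: requires a majority of those present (360); a majority of 360 is 181, so 181 needed; 181 in favor. Satisfied.

Invalid — quorum requirement not satisfied.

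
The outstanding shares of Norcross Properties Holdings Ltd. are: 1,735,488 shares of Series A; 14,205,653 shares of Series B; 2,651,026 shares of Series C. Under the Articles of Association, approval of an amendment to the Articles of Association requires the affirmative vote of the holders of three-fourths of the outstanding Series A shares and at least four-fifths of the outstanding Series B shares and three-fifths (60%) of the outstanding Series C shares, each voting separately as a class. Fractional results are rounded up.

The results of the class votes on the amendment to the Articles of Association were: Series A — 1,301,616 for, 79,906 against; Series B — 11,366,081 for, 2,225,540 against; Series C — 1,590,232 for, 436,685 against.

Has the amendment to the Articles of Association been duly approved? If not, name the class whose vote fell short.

Not approved — the Series C shares did not give the required vote.

Series A: 3/4 of 1735488 = 1301616; 1,301,616 required, 1,301,616 in favor — approved.
Series B: 4/5 of 14205653 = 11364522.40, rounded up to 11364523; 11,364,523 required, 11,366,081 in favor — approved.
Series C: 3/5 of 2651026 = 1590615.60, rounded up to 1590616; 1,590,616 required, 1,590,232 in favor — not approved.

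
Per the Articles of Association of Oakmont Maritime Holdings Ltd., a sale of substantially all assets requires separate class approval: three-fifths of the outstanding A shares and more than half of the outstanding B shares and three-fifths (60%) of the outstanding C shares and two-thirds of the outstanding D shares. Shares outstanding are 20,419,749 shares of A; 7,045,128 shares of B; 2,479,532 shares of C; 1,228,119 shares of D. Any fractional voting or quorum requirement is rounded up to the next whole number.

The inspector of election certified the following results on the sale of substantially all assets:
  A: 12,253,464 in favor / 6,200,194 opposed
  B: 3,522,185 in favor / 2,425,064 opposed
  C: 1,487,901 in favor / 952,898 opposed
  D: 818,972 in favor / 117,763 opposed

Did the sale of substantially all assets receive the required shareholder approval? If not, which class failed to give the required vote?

Not approved — the B shares did not give the required vote.

A: 3/5 of 20419749 = 12251849.40, rounded up to 12251850; 12,251,850 required, 12,253,464 in favor — approved.
B: a majority of 7045128 is 3522565; 3,522,565 required, 3,522,185 in favor — not approved.
C: 3/5 of 2479532 = 1487719.20, rounded up to 1487720; 1,487,720 required, 1,487,901 in favor — approved.
D: 2/3 of 1228119 = 818746; 818,746 required, 818,972 in favor — approved.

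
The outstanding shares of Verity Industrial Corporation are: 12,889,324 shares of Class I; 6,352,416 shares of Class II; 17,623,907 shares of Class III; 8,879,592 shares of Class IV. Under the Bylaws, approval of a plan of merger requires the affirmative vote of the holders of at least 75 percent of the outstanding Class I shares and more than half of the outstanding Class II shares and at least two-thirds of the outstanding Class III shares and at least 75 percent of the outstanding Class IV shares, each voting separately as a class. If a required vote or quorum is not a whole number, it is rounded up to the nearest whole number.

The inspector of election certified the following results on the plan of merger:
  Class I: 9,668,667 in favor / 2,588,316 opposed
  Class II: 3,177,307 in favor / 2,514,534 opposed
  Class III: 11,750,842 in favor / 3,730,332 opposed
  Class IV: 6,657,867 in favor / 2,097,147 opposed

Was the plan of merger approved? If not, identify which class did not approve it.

Not approved — the Class IV shares did not give the required vote.

Class I: 3/4 of 12889324 = 9666993; 9,666,993 required, 9,668,667 in favor — approved.
Class II: a majority of 6352416 is 3176209; 3,176,209 required, 3,177,307 in favor — approved.
Class III: 2/3 of 17623907 = 11749271.33, rounded up to 11749272; 11,749,272 required, 11,750,842 in favor — approved.
Class IV: 3/4 of 8879592 = 6659694; 6,659,694 required, 6,657,867 in favor — not approved.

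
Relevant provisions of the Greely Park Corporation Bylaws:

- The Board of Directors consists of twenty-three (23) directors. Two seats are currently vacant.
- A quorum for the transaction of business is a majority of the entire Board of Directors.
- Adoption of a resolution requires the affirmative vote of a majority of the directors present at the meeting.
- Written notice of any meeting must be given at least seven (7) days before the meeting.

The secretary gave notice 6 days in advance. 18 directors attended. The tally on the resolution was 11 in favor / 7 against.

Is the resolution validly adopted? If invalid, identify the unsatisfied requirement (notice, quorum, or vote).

Notice: 6 days given; 7 required (6 < 7). Not satisfied.
Quorum: 18 present; quorum is 12. Satisfied.
Vote: the resolution requires a majority of the directors present (18). A majority of 18 is 10, so 10 affirmative votes are needed; 11 voted in favor. Satisfied.

Invalid — notice requirement not satisfied.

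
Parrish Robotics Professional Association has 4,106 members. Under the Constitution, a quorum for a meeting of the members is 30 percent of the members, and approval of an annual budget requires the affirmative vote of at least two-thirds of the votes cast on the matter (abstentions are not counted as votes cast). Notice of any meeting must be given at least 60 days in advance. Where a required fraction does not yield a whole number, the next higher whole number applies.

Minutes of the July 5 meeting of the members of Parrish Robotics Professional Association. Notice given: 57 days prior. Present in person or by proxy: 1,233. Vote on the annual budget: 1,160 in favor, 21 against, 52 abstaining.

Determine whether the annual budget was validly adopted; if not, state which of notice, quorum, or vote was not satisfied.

Notice: 57 days given; 60 required. Not satisfied.
Quorum: 30% of 4,106 = 1,231.80, rounded up to 1,232; 1,233 present. Satisfied.
Vote: requires two-thirds of the votes cast (1,233 − 52 abstaining = 1,181); 2/3 of 1181 = 787.33, rounded up to 788, so 788 needed; 1,160 in favor. Satisfied.

Invalid — notice requirement not satisfied.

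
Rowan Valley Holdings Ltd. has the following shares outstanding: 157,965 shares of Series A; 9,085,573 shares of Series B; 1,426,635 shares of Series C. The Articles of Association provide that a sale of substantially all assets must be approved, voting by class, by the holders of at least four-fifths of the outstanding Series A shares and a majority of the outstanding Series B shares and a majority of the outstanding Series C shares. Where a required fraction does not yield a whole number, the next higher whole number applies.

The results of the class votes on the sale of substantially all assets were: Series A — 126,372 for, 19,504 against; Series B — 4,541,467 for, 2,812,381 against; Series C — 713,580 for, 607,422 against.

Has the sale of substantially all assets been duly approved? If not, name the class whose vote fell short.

Series A: 4/5 of 157965 = 126372; 126,372 required, 126,372 in favor — approved.
Series B: a majority of 9085573 is 4542787; 4,542,787 required, 4,541,467 in favor — not approved.
Series C: a majority of 1426635 is 713318; 713,318 required, 713,580 in favor — approved.

Not approved — the Series B shares did not give the required vote.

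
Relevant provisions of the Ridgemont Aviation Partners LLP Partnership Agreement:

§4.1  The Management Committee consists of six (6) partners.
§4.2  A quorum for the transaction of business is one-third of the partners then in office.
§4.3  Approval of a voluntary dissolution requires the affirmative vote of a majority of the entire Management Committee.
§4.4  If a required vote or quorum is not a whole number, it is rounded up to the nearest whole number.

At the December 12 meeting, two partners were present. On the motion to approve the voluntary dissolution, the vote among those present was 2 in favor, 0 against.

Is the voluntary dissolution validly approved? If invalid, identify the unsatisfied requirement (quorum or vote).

Invalid — vote requirement not satisfied.

Quorum: 2 present; quorum is 2. Satisfied.
Vote: the voluntary dissolution requires a majority of the entire Management Committee (6). A majority of 6 is 4, so 4 affirmative votes are needed; 2 voted in favor. Not satisfied.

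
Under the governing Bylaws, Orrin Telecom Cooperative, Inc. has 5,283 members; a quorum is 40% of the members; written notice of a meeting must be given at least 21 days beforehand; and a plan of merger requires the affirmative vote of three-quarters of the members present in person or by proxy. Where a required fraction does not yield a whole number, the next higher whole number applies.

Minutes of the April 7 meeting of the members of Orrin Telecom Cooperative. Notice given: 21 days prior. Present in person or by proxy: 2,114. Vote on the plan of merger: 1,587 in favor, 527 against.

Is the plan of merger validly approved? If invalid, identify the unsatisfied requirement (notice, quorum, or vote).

Notice: 21 days given; 21 required. Satisfied.
Quorum: 40% of 5,283 = 2,113.20, rounded up to 2,114; 2,114 present. Satisfied.
Vote: requires three-fourths of those present (2,114); 3/4 of 2114 = 1585.50, rounded up to 1586, so 1,586 needed; 1,587 in favor. Satisfied.

Valid — all requirements satisfied.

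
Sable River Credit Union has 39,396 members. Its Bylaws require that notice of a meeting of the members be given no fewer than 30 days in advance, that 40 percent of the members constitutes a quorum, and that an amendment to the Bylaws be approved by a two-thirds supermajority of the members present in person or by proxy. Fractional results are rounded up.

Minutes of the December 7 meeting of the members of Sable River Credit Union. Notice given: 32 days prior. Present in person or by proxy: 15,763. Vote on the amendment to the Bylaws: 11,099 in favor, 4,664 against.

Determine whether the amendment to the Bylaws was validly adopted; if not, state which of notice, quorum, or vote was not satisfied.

Notice: 32 days given; 30 required. Satisfied.
Quorum: 40% of 39,396 = 15,758.40, rounded up to 15,759; 15,763 present. Satisfied.
Vote: requires two-thirds of those present (15,763); 2/3 of 15763 = 10508.67, rounded up to 10509, so 10,509 needed; 11,099 in favor. Satisfied.

Valid — all requirements satisfied.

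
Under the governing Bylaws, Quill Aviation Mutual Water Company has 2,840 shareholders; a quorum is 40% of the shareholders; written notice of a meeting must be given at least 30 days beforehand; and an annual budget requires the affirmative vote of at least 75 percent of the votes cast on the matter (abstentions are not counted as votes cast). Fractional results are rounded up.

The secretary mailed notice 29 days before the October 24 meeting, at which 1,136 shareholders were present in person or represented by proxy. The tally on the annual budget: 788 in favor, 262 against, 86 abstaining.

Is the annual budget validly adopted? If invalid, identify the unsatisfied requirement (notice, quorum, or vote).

Notice: 29 days given; 30 required. Not satisfied.
Quorum: 40% of 2,840 = 1,136; 1,136 present. Satisfied.
Vote: requires three-fourths of the votes cast (1,136 − 86 abstaining = 1,050); 3/4 of 1050 = 787.50, rounded up to 788, so 788 needed; 788 in favor. Satisfied.

Invalid — notice requirement not satisfied.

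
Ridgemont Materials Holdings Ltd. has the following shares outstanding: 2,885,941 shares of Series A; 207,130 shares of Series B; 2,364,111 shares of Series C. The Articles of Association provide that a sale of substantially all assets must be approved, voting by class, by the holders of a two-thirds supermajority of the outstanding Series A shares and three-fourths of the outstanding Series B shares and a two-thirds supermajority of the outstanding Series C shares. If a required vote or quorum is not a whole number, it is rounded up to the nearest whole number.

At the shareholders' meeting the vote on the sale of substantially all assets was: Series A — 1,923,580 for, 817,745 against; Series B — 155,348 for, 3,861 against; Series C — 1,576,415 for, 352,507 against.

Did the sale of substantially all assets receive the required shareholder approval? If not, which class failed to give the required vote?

Series A: 2/3 of 2885941 = 1923960.67, rounded up to 1923961; 1,923,961 required, 1,923,580 in favor — not approved.
Series B: 3/4 of 207130 = 155347.50, rounded up to 155348; 155,348 required, 155,348 in favor — approved.
Series C: 2/3 of 2364111 = 1576074; 1,576,074 required, 1,576,415 in favor — approved.

Not approved — the Series A shares did not give the required vote.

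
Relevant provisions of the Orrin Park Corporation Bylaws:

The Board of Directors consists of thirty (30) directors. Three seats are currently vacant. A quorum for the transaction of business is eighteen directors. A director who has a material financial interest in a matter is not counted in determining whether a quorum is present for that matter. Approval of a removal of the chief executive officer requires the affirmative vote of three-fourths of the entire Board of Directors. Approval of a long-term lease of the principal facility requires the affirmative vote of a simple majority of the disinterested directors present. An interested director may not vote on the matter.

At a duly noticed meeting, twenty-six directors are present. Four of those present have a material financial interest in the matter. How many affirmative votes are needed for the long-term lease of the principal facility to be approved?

The long-term lease of the principal facility requires a majority of the disinterested directors present (26 − 4 = 22).
A majority of 22 is 12.

12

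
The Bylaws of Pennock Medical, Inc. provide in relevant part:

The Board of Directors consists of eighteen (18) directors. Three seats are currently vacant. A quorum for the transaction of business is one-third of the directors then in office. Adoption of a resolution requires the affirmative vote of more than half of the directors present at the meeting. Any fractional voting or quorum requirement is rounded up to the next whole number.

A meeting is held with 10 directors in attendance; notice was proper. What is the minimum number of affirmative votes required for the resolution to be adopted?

The resolution requires a majority of the directors present (10).
A majority of 10 is 6.

6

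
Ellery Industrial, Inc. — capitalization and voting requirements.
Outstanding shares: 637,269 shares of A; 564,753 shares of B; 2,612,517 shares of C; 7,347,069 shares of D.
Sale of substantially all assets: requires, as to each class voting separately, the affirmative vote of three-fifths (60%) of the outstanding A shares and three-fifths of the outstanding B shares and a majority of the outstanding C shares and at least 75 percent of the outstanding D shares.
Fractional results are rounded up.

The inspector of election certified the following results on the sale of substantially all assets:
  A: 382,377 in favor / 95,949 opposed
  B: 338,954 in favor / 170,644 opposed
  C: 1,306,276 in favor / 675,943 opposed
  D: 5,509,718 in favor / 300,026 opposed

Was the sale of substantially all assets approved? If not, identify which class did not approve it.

A: 3/5 of 637269 = 382361.40, rounded up to 382362; 382,362 required, 382,377 in favor — approved.
B: 3/5 of 564753 = 338851.80, rounded up to 338852; 338,852 required, 338,954 in favor — approved.
C: a majority of 2612517 is 1306259; 1,306,259 required, 1,306,276 in favor — approved.
D: 3/4 of 7347069 = 5510301.75, rounded up to 5510302; 5,510,302 required, 5,509,718 in favor — not approved.

Not approved — the D shares did not give the required vote.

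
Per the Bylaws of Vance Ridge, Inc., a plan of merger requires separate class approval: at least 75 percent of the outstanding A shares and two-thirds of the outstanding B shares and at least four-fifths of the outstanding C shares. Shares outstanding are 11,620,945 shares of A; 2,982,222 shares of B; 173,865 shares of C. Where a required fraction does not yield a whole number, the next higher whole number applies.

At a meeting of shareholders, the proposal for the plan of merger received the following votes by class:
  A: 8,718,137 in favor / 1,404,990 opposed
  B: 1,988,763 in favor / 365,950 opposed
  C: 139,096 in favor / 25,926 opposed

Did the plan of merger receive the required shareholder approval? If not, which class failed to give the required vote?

Approved — every class gave the required vote.

A: 3/4 of 11620945 = 8715708.75, rounded up to 8715709; 8,715,709 required, 8,718,137 in favor — approved.
B: 2/3 of 2982222 = 1988148; 1,988,148 required, 1,988,763 in favor — approved.
C: 4/5 of 173865 = 139092; 139,092 required, 139,096 in favor — approved.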